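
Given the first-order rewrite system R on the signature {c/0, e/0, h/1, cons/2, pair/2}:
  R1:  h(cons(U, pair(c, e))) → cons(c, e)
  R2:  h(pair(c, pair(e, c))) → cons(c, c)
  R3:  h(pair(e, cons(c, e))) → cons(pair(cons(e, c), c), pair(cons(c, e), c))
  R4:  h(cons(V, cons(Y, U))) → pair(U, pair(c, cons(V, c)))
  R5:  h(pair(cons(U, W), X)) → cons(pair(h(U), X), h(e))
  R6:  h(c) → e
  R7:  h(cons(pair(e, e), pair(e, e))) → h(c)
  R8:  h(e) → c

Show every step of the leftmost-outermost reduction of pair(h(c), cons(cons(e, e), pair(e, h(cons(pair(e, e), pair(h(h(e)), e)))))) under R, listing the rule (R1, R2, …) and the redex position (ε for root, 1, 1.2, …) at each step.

1. pair(h(c), cons(cons(e, e), pair(e, h(cons(pair(e, e), pair(h(h(e)), e))))))  →  pair(e, cons(cons(e, e), pair(e, h(cons(pair(e, e), pair(h(h(e)), e))))))   [R6 at 1]
2. pair(e, cons(cons(e, e), pair(e, h(cons(pair(e, e), pair(h(h(e)), e))))))  →  pair(e, cons(cons(e, e), pair(e, h(cons(pair(e, e), pair(h(c), e))))))   [R8 at 2.2.2.1.2.1.1]
3. pair(e, cons(cons(e, e), pair(e, h(cons(pair(e, e), pair(h(c), e))))))  →  pair(e, cons(cons(e, e), pair(e, h(cons(pair(e, e), pair(e, e))))))   [R6 at 2.2.2.1.2.1]
4. pair(e, cons(cons(e, e), pair(e, h(cons(pair(e, e), pair(e, e))))))  →  pair(e, cons(cons(e, e), pair(e, h(c))))   [R7 at 2.2.2]
5. pair(e, cons(cons(e, e), pair(e, h(c))))  →  pair(e, cons(cons(e, e), pair(e, e)))   [R6 at 2.2.2]

pair(e, cons(cons(e, e), pair(e, e)))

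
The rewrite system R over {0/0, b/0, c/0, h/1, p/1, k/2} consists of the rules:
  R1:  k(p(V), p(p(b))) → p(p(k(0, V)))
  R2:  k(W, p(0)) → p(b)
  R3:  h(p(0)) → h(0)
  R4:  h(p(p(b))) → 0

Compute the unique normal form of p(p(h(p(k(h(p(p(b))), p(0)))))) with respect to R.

1. p(p(h(p(k(h(p(p(b))), p(0))))))  →  p(p(h(p(p(b)))))   [R2 at 1.1.1.1]
2. p(p(h(p(p(b)))))  →  p(p(0))   [R4 at 1.1]

p(p(0))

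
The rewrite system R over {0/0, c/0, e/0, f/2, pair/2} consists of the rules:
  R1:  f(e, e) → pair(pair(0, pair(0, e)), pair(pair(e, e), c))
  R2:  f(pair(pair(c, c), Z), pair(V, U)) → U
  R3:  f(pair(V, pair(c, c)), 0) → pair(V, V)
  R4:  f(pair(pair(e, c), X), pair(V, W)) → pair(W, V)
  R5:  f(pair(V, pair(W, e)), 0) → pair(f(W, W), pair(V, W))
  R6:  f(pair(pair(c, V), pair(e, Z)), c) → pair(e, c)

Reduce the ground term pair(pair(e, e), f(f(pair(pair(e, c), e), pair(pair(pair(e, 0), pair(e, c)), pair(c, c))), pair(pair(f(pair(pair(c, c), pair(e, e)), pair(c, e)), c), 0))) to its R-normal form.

1. pair(pair(e, e), f(f(pair(pair(e, c), e), pair(pair(pair(e, 0), pair(e, c)), pair(c, c))), pair(pair(f(pair(pair(c, c), pair(e, e)), pair(c, e)), c), 0)))  →  pair(pair(e, e), f(pair(pair(c, c), pair(pair(e, 0), pair(e, c))), pair(pair(f(pair(pair(c, c), pair(e, e)), pair(c, e)), c), 0)))   [R4 at 2.1]
2. pair(pair(e, e), f(pair(pair(c, c), pair(pair(e, 0), pair(e, c))), pair(pair(f(pair(pair(c, c), pair(e, e)), pair(c, e)), c), 0)))  →  pair(pair(e, e), 0)   [R2 at 2]

pair(pair(e, e), 0)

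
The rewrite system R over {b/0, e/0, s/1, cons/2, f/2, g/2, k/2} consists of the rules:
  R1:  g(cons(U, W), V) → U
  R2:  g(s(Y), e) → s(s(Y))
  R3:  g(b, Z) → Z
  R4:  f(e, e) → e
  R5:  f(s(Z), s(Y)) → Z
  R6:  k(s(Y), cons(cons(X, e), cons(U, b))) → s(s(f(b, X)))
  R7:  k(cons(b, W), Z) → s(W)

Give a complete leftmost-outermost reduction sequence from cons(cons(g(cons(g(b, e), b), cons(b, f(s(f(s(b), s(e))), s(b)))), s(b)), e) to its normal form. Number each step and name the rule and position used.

cons(cons(e, s(b)), e)

1. cons(cons(g(cons(g(b, e), b), cons(b, f(s(f(s(b), s(e))), s(b)))), s(b)), e)  →  cons(cons(g(b, e), s(b)), e)   [R1 at 1.1]
2. cons(cons(g(b, e), s(b)), e)  →  cons(cons(e, s(b)), e)   [R3 at 1.1]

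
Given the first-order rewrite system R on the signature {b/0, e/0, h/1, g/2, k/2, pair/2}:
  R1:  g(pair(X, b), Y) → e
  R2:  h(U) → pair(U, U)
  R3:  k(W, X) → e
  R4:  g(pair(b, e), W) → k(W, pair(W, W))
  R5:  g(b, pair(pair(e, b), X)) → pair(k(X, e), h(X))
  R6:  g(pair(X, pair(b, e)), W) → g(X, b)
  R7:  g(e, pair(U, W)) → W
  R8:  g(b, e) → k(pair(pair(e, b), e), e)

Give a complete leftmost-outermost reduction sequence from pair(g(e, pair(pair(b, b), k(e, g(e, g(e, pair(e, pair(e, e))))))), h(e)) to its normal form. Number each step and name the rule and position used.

1. pair(g(e, pair(pair(b, b), k(e, g(e, g(e, pair(e, pair(e, e))))))), h(e))  →  pair(k(e, g(e, g(e, pair(e, pair(e, e))))), h(e))   [R7 at 1]
2. pair(k(e, g(e, g(e, pair(e, pair(e, e))))), h(e))  →  pair(e, h(e))   [R3 at 1]
3. pair(e, h(e))  →  pair(e, pair(e, e))   [R2 at 2]

pair(e, pair(e, e))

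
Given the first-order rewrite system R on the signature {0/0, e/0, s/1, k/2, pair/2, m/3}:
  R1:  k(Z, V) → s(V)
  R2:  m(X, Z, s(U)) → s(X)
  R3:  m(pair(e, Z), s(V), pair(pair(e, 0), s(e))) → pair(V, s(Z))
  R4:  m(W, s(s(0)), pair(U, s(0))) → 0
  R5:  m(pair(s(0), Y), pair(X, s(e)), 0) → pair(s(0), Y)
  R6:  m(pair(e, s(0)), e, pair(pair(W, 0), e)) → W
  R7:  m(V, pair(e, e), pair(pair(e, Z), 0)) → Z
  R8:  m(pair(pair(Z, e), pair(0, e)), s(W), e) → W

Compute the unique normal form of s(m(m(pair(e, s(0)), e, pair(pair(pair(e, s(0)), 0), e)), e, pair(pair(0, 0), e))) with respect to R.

1. s(m(m(pair(e, s(0)), e, pair(pair(pair(e, s(0)), 0), e)), e, pair(pair(0, 0), e)))  →  s(m(pair(e, s(0)), e, pair(pair(0, 0), e)))   [R6 at 1.1]
2. s(m(pair(e, s(0)), e, pair(pair(0, 0), e)))  →  s(0)   [R6 at 1]

s(0)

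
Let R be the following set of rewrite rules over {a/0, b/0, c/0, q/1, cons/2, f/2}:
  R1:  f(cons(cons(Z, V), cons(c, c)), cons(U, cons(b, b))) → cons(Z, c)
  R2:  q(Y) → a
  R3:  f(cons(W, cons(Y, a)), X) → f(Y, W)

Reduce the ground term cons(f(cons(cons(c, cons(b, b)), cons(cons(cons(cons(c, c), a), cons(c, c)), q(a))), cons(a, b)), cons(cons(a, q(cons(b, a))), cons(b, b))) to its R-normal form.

1. cons(f(cons(cons(c, cons(b, b)), cons(cons(cons(cons(c, c), a), cons(c, c)), q(a))), cons(a, b)), cons(cons(a, q(cons(b, a))), cons(b, b)))  →  cons(f(cons(cons(c, cons(b, b)), cons(cons(cons(cons(c, c), a), cons(c, c)), a)), cons(a, b)), cons(cons(a, q(cons(b, a))), cons(b, b)))   [R2 at 1.1.2.2]
2. cons(f(cons(cons(c, cons(b, b)), cons(cons(cons(cons(c, c), a), cons(c, c)), a)), cons(a, b)), cons(cons(a, q(cons(b, a))), cons(b, b)))  →  cons(f(cons(cons(cons(c, c), a), cons(c, c)), cons(c, cons(b, b))), cons(cons(a, q(cons(b, a))), cons(b, b)))   [R3 at 1]
3. cons(f(cons(cons(cons(c, c), a), cons(c, c)), cons(c, cons(b, b))), cons(cons(a, q(cons(b, a))), cons(b, b)))  →  cons(cons(cons(c, c), c), cons(cons(a, q(cons(b, a))), cons(b, b)))   [R1 at 1]
4. cons(cons(cons(c, c), c), cons(cons(a, q(cons(b, a))), cons(b, b)))  →  cons(cons(cons(c, c), c), cons(cons(a, a), cons(b, b)))   [R2 at 2.1.2]

cons(cons(cons(c, c), c), cons(cons(a, a), cons(b, b)))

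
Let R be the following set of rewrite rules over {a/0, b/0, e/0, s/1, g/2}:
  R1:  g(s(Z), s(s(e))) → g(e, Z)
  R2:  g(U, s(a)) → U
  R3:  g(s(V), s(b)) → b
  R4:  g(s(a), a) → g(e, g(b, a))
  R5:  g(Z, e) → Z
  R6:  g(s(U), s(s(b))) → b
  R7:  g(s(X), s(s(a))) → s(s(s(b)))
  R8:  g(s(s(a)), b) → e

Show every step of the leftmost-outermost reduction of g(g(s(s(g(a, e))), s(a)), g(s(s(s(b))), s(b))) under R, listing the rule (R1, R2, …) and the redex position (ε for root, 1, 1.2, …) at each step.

e

1. g(g(s(s(g(a, e))), s(a)), g(s(s(s(b))), s(b)))  →  g(s(s(g(a, e))), g(s(s(s(b))), s(b)))   [R2 at 1]
2. g(s(s(g(a, e))), g(s(s(s(b))), s(b)))  →  g(s(s(a)), g(s(s(s(b))), s(b)))   [R5 at 1.1.1]
3. g(s(s(a)), g(s(s(s(b))), s(b)))  →  g(s(s(a)), b)   [R3 at 2]
4. g(s(s(a)), b)  →  e   [R8 at ε]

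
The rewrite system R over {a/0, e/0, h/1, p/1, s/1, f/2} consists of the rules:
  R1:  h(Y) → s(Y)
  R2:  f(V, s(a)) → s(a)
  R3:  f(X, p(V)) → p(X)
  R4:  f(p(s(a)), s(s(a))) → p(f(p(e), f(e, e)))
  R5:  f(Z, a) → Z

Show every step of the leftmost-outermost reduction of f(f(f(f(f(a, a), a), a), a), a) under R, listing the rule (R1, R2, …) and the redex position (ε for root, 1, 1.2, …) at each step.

a

1. f(f(f(f(f(a, a), a), a), a), a)  →  f(f(f(f(a, a), a), a), a)   [R5 at ε]
2. f(f(f(f(a, a), a), a), a)  →  f(f(f(a, a), a), a)   [R5 at ε]
3. f(f(f(a, a), a), a)  →  f(f(a, a), a)   [R5 at ε]
4. f(f(a, a), a)  →  f(a, a)   [R5 at ε]
5. f(a, a)  →  a   [R5 at ε]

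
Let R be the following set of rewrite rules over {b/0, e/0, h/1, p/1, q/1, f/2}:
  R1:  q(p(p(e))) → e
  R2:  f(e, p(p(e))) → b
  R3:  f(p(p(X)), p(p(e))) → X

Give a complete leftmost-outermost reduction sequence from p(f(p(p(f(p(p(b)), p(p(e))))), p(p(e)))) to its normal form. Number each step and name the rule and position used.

1. p(f(p(p(f(p(p(b)), p(p(e))))), p(p(e))))  →  p(f(p(p(b)), p(p(e))))   [R3 at 1]
2. p(f(p(p(b)), p(p(e))))  →  p(b)   [R3 at 1]

p(b)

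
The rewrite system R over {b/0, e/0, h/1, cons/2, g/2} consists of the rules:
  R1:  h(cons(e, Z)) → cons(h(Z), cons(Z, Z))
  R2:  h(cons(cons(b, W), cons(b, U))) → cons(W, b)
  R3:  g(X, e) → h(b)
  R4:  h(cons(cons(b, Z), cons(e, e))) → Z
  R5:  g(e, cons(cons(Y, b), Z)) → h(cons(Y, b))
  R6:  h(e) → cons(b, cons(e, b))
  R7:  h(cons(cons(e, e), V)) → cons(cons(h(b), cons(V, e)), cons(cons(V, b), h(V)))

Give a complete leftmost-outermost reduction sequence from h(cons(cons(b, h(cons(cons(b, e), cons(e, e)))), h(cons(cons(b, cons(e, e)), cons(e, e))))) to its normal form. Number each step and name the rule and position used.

1. h(cons(cons(b, h(cons(cons(b, e), cons(e, e)))), h(cons(cons(b, cons(e, e)), cons(e, e)))))  →  h(cons(cons(b, e), h(cons(cons(b, cons(e, e)), cons(e, e)))))   [R4 at 1.1.2]
2. h(cons(cons(b, e), h(cons(cons(b, cons(e, e)), cons(e, e)))))  →  h(cons(cons(b, e), cons(e, e)))   [R4 at 1.2]
3. h(cons(cons(b, e), cons(e, e)))  →  e   [R4 at ε]

e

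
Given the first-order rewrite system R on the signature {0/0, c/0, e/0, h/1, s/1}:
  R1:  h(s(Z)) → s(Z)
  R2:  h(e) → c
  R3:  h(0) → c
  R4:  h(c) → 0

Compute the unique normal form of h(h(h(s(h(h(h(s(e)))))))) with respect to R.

1. h(h(h(s(h(h(h(s(e))))))))  →  h(h(s(h(h(h(s(e)))))))   [R1 at 1.1]
2. h(h(s(h(h(h(s(e)))))))  →  h(s(h(h(h(s(e))))))   [R1 at 1]
3. h(s(h(h(h(s(e))))))  →  s(h(h(h(s(e)))))   [R1 at ε]
4. s(h(h(h(s(e)))))  →  s(h(h(s(e))))   [R1 at 1.1.1]
5. s(h(h(s(e))))  →  s(h(s(e)))   [R1 at 1.1]
6. s(h(s(e)))  →  s(s(e))   [R1 at 1]

s(s(e))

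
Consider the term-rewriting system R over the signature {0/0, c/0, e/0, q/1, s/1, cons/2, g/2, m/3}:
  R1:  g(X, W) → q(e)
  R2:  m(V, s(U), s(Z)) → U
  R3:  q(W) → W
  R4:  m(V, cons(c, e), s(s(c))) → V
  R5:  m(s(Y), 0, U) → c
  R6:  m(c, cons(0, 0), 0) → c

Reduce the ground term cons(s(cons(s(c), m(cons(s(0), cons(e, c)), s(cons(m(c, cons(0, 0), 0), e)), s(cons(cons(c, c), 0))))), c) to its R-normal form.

1. cons(s(cons(s(c), m(cons(s(0), cons(e, c)), s(cons(m(c, cons(0, 0), 0), e)), s(cons(cons(c, c), 0))))), c)  →  cons(s(cons(s(c), cons(m(c, cons(0, 0), 0), e))), c)   [R2 at 1.1.2]
2. cons(s(cons(s(c), cons(m(c, cons(0, 0), 0), e))), c)  →  cons(s(cons(s(c), cons(c, e))), c)   [R6 at 1.1.2.1]

cons(s(cons(s(c), cons(c, e))), c)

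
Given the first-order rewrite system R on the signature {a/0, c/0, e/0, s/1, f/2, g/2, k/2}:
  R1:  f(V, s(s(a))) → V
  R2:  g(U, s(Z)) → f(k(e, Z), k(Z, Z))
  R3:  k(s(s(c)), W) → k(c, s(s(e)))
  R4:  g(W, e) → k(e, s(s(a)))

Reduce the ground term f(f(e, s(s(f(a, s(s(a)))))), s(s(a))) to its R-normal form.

e

1. f(f(e, s(s(f(a, s(s(a)))))), s(s(a)))  →  f(e, s(s(f(a, s(s(a))))))   [R1 at ε]
2. f(e, s(s(f(a, s(s(a))))))  →  f(e, s(s(a)))   [R1 at 2.1.1]
3. f(e, s(s(a)))  →  e   [R1 at ε]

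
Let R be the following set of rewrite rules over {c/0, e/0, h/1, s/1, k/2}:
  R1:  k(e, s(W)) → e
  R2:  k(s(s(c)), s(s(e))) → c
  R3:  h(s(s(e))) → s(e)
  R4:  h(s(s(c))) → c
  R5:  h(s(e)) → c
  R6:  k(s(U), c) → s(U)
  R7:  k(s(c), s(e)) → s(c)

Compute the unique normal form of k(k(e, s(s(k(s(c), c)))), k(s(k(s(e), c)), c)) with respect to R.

1. k(k(e, s(s(k(s(c), c)))), k(s(k(s(e), c)), c))  →  k(e, k(s(k(s(e), c)), c))   [R1 at 1]
2. k(e, k(s(k(s(e), c)), c))  →  k(e, s(k(s(e), c)))   [R6 at 2]
3. k(e, s(k(s(e), c)))  →  e   [R1 at ε]

e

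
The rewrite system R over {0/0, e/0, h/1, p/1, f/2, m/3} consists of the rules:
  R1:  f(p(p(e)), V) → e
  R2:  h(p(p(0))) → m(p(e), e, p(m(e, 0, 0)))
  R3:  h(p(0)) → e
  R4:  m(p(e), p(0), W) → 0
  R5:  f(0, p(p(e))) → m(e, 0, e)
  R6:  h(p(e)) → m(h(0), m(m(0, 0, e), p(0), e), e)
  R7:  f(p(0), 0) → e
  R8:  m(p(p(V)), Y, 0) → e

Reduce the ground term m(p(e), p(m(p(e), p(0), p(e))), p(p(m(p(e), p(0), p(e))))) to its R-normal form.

0

1. m(p(e), p(m(p(e), p(0), p(e))), p(p(m(p(e), p(0), p(e)))))  →  m(p(e), p(0), p(p(m(p(e), p(0), p(e)))))   [R4 at 2.1]
2. m(p(e), p(0), p(p(m(p(e), p(0), p(e)))))  →  0   [R4 at ε]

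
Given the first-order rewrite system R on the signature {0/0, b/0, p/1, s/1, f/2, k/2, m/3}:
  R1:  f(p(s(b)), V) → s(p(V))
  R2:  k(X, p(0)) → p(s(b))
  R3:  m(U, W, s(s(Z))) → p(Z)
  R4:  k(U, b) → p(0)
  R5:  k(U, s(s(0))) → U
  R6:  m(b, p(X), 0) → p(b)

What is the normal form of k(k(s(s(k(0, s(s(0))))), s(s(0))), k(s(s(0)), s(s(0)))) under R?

s(s(0))

1. k(k(s(s(k(0, s(s(0))))), s(s(0))), k(s(s(0)), s(s(0))))  →  k(s(s(k(0, s(s(0))))), k(s(s(0)), s(s(0))))   [R5 at 1]
2. k(s(s(k(0, s(s(0))))), k(s(s(0)), s(s(0))))  →  k(s(s(0)), k(s(s(0)), s(s(0))))   [R5 at 1.1.1]
3. k(s(s(0)), k(s(s(0)), s(s(0))))  →  k(s(s(0)), s(s(0)))   [R5 at 2]
4. k(s(s(0)), s(s(0)))  →  s(s(0))   [R5 at ε]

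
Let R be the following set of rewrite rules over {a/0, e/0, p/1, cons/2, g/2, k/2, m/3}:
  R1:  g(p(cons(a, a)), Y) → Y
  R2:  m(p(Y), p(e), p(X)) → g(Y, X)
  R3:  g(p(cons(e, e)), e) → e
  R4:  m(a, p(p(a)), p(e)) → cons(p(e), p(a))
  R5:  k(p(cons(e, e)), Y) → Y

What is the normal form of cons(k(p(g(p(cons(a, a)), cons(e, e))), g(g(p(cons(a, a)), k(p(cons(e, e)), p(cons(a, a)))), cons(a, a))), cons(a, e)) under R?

1. cons(k(p(g(p(cons(a, a)), cons(e, e))), g(g(p(cons(a, a)), k(p(cons(e, e)), p(cons(a, a)))), cons(a, a))), cons(a, e))  →  cons(k(p(cons(e, e)), g(g(p(cons(a, a)), k(p(cons(e, e)), p(cons(a, a)))), cons(a, a))), cons(a, e))   [R1 at 1.1.1]
2. cons(k(p(cons(e, e)), g(g(p(cons(a, a)), k(p(cons(e, e)), p(cons(a, a)))), cons(a, a))), cons(a, e))  →  cons(g(g(p(cons(a, a)), k(p(cons(e, e)), p(cons(a, a)))), cons(a, a)), cons(a, e))   [R5 at 1]
3. cons(g(g(p(cons(a, a)), k(p(cons(e, e)), p(cons(a, a)))), cons(a, a)), cons(a, e))  →  cons(g(k(p(cons(e, e)), p(cons(a, a))), cons(a, a)), cons(a, e))   [R1 at 1.1]
4. cons(g(k(p(cons(e, e)), p(cons(a, a))), cons(a, a)), cons(a, e))  →  cons(g(p(cons(a, a)), cons(a, a)), cons(a, e))   [R5 at 1.1]
5. cons(g(p(cons(a, a)), cons(a, a)), cons(a, e))  →  cons(cons(a, a), cons(a, e))   [R1 at 1]

cons(cons(a, a), cons(a, e))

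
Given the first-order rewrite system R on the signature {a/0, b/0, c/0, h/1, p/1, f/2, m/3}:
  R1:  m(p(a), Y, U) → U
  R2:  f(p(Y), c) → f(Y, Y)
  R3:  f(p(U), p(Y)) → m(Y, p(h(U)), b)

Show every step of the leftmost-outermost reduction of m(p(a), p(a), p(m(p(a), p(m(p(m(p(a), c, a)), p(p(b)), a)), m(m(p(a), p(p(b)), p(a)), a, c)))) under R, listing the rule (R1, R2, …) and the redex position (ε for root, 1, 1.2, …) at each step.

p(c)

1. m(p(a), p(a), p(m(p(a), p(m(p(m(p(a), c, a)), p(p(b)), a)), m(m(p(a), p(p(b)), p(a)), a, c))))  →  p(m(p(a), p(m(p(m(p(a), c, a)), p(p(b)), a)), m(m(p(a), p(p(b)), p(a)), a, c)))   [R1 at ε]
2. p(m(p(a), p(m(p(m(p(a), c, a)), p(p(b)), a)), m(m(p(a), p(p(b)), p(a)), a, c)))  →  p(m(m(p(a), p(p(b)), p(a)), a, c))   [R1 at 1]
3. p(m(m(p(a), p(p(b)), p(a)), a, c))  →  p(m(p(a), a, c))   [R1 at 1.1]
4. p(m(p(a), a, c))  →  p(c)   [R1 at 1]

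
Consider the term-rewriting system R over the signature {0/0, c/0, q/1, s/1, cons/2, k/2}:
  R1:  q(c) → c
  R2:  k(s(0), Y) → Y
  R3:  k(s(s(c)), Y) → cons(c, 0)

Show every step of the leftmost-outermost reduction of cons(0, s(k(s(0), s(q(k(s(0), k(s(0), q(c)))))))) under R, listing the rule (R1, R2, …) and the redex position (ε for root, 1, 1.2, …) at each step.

cons(0, s(s(c)))

1. cons(0, s(k(s(0), s(q(k(s(0), k(s(0), q(c))))))))  →  cons(0, s(s(q(k(s(0), k(s(0), q(c)))))))   [R2 at 2.1]
2. cons(0, s(s(q(k(s(0), k(s(0), q(c)))))))  →  cons(0, s(s(q(k(s(0), q(c))))))   [R2 at 2.1.1.1]
3. cons(0, s(s(q(k(s(0), q(c))))))  →  cons(0, s(s(q(q(c)))))   [R2 at 2.1.1.1]
4. cons(0, s(s(q(q(c)))))  →  cons(0, s(s(q(c))))   [R1 at 2.1.1.1]
5. cons(0, s(s(q(c))))  →  cons(0, s(s(c)))   [R1 at 2.1.1]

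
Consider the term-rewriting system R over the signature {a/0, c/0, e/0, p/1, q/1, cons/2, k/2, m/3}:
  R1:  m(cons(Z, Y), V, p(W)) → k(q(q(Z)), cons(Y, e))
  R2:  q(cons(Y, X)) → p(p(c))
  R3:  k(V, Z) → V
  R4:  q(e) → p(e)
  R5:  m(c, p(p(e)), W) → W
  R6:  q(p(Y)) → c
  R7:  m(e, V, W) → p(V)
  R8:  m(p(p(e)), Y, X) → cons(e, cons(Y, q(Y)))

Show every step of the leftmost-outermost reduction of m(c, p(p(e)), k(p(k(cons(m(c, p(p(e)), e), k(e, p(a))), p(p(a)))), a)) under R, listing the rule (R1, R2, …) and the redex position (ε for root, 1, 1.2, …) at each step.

1. m(c, p(p(e)), k(p(k(cons(m(c, p(p(e)), e), k(e, p(a))), p(p(a)))), a))  →  k(p(k(cons(m(c, p(p(e)), e), k(e, p(a))), p(p(a)))), a)   [R5 at ε]
2. k(p(k(cons(m(c, p(p(e)), e), k(e, p(a))), p(p(a)))), a)  →  p(k(cons(m(c, p(p(e)), e), k(e, p(a))), p(p(a))))   [R3 at ε]
3. p(k(cons(m(c, p(p(e)), e), k(e, p(a))), p(p(a))))  →  p(cons(m(c, p(p(e)), e), k(e, p(a))))   [R3 at 1]
4. p(cons(m(c, p(p(e)), e), k(e, p(a))))  →  p(cons(e, k(e, p(a))))   [R5 at 1.1]
5. p(cons(e, k(e, p(a))))  →  p(cons(e, e))   [R3 at 1.2]

p(cons(e, e))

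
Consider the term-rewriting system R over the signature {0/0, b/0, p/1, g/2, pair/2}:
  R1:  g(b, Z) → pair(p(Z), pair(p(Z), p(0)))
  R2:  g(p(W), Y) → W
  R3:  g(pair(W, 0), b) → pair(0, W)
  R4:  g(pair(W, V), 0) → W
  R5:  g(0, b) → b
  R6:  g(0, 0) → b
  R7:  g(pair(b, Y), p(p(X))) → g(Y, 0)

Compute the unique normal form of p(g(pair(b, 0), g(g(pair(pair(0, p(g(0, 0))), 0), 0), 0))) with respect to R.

1. p(g(pair(b, 0), g(g(pair(pair(0, p(g(0, 0))), 0), 0), 0)))  →  p(g(pair(b, 0), g(pair(0, p(g(0, 0))), 0)))   [R4 at 1.2.1]
2. p(g(pair(b, 0), g(pair(0, p(g(0, 0))), 0)))  →  p(g(pair(b, 0), 0))   [R4 at 1.2]
3. p(g(pair(b, 0), 0))  →  p(b)   [R4 at 1]

p(b)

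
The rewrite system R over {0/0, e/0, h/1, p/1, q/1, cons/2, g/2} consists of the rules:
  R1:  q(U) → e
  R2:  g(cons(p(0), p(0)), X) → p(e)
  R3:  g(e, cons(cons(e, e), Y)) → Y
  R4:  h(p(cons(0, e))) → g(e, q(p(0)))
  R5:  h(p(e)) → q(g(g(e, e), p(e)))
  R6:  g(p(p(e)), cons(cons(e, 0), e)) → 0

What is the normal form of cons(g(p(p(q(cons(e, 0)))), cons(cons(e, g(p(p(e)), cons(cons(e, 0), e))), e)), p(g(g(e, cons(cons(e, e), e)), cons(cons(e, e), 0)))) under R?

cons(0, p(0))

1. cons(g(p(p(q(cons(e, 0)))), cons(cons(e, g(p(p(e)), cons(cons(e, 0), e))), e)), p(g(g(e, cons(cons(e, e), e)), cons(cons(e, e), 0))))  →  cons(g(p(p(e)), cons(cons(e, g(p(p(e)), cons(cons(e, 0), e))), e)), p(g(g(e, cons(cons(e, e), e)), cons(cons(e, e), 0))))   [R1 at 1.1.1.1]
2. cons(g(p(p(e)), cons(cons(e, g(p(p(e)), cons(cons(e, 0), e))), e)), p(g(g(e, cons(cons(e, e), e)), cons(cons(e, e), 0))))  →  cons(g(p(p(e)), cons(cons(e, 0), e)), p(g(g(e, cons(cons(e, e), e)), cons(cons(e, e), 0))))   [R6 at 1.2.1.2]
3. cons(g(p(p(e)), cons(cons(e, 0), e)), p(g(g(e, cons(cons(e, e), e)), cons(cons(e, e), 0))))  →  cons(0, p(g(g(e, cons(cons(e, e), e)), cons(cons(e, e), 0))))   [R6 at 1]
4. cons(0, p(g(g(e, cons(cons(e, e), e)), cons(cons(e, e), 0))))  →  cons(0, p(g(e, cons(cons(e, e), 0))))   [R3 at 2.1.1]
5. cons(0, p(g(e, cons(cons(e, e), 0))))  →  cons(0, p(0))   [R3 at 2.1]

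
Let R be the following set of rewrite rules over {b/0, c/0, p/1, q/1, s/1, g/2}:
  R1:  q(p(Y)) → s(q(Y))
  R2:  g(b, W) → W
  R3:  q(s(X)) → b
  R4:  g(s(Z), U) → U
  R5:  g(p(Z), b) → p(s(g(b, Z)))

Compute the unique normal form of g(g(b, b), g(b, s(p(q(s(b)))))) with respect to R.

s(p(b))

1. g(g(b, b), g(b, s(p(q(s(b))))))  →  g(b, g(b, s(p(q(s(b))))))   [R2 at 1]
2. g(b, g(b, s(p(q(s(b))))))  →  g(b, s(p(q(s(b)))))   [R2 at ε]
3. g(b, s(p(q(s(b)))))  →  s(p(q(s(b))))   [R2 at ε]
4. s(p(q(s(b))))  →  s(p(b))   [R3 at 1.1]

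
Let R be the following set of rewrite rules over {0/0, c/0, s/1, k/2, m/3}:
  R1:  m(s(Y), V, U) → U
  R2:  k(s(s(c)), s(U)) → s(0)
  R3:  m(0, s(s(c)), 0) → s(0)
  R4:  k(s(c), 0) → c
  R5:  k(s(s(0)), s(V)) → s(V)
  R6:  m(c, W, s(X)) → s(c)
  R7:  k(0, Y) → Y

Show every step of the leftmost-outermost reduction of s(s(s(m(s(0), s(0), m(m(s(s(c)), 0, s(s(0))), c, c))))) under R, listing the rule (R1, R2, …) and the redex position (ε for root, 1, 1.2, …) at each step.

1. s(s(s(m(s(0), s(0), m(m(s(s(c)), 0, s(s(0))), c, c)))))  →  s(s(s(m(m(s(s(c)), 0, s(s(0))), c, c))))   [R1 at 1.1.1]
2. s(s(s(m(m(s(s(c)), 0, s(s(0))), c, c))))  →  s(s(s(m(s(s(0)), c, c))))   [R1 at 1.1.1.1]
3. s(s(s(m(s(s(0)), c, c))))  →  s(s(s(c)))   [R1 at 1.1.1]

s(s(s(c)))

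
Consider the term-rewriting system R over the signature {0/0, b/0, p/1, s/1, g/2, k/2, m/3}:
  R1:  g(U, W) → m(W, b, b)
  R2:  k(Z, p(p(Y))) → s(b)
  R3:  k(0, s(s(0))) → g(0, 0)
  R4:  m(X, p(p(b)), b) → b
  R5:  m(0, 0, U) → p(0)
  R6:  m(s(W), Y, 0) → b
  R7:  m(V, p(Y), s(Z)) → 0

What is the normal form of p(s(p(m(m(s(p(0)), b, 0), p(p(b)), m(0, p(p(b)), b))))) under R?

1. p(s(p(m(m(s(p(0)), b, 0), p(p(b)), m(0, p(p(b)), b)))))  →  p(s(p(m(b, p(p(b)), m(0, p(p(b)), b)))))   [R6 at 1.1.1.1]
2. p(s(p(m(b, p(p(b)), m(0, p(p(b)), b)))))  →  p(s(p(m(b, p(p(b)), b))))   [R4 at 1.1.1.3]
3. p(s(p(m(b, p(p(b)), b))))  →  p(s(p(b)))   [R4 at 1.1.1]

p(s(p(b)))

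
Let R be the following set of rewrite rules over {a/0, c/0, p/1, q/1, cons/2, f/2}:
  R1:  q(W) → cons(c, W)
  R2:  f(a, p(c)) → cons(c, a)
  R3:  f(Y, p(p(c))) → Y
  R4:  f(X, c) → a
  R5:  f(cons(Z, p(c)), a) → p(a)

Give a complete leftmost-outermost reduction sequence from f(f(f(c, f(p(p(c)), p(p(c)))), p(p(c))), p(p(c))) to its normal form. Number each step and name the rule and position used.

1. f(f(f(c, f(p(p(c)), p(p(c)))), p(p(c))), p(p(c)))  →  f(f(c, f(p(p(c)), p(p(c)))), p(p(c)))   [R3 at ε]
2. f(f(c, f(p(p(c)), p(p(c)))), p(p(c)))  →  f(c, f(p(p(c)), p(p(c))))   [R3 at ε]
3. f(c, f(p(p(c)), p(p(c))))  →  f(c, p(p(c)))   [R3 at 2]
4. f(c, p(p(c)))  →  c   [R3 at ε]

c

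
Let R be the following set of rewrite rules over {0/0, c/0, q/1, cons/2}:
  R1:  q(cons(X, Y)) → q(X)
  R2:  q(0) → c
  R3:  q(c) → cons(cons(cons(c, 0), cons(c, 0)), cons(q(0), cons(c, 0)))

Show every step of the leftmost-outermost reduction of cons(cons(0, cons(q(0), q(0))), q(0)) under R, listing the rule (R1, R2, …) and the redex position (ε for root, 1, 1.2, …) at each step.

1. cons(cons(0, cons(q(0), q(0))), q(0))  →  cons(cons(0, cons(c, q(0))), q(0))   [R2 at 1.2.1]
2. cons(cons(0, cons(c, q(0))), q(0))  →  cons(cons(0, cons(c, c)), q(0))   [R2 at 1.2.2]
3. cons(cons(0, cons(c, c)), q(0))  →  cons(cons(0, cons(c, c)), c)   [R2 at 2]

cons(cons(0, cons(c, c)), c)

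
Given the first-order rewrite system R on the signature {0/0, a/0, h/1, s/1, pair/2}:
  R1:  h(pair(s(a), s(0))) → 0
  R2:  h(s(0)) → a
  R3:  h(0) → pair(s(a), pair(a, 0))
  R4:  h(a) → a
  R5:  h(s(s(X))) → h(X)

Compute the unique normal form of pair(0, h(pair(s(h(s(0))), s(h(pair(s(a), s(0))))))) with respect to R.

pair(0, 0)

1. pair(0, h(pair(s(h(s(0))), s(h(pair(s(a), s(0)))))))  →  pair(0, h(pair(s(a), s(h(pair(s(a), s(0)))))))   [R2 at 2.1.1.1]
2. pair(0, h(pair(s(a), s(h(pair(s(a), s(0)))))))  →  pair(0, h(pair(s(a), s(0))))   [R1 at 2.1.2.1]
3. pair(0, h(pair(s(a), s(0))))  →  pair(0, 0)   [R1 at 2]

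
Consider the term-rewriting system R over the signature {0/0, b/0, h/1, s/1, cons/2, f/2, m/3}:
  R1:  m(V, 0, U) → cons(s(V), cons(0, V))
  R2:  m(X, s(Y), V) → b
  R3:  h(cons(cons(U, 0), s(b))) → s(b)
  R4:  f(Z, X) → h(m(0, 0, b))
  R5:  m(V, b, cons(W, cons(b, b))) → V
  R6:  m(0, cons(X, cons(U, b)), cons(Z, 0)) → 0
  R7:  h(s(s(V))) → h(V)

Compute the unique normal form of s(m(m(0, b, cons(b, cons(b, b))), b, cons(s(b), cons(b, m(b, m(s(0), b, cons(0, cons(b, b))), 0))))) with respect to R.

s(0)

1. s(m(m(0, b, cons(b, cons(b, b))), b, cons(s(b), cons(b, m(b, m(s(0), b, cons(0, cons(b, b))), 0)))))  →  s(m(0, b, cons(s(b), cons(b, m(b, m(s(0), b, cons(0, cons(b, b))), 0)))))   [R5 at 1.1]
2. s(m(0, b, cons(s(b), cons(b, m(b, m(s(0), b, cons(0, cons(b, b))), 0)))))  →  s(m(0, b, cons(s(b), cons(b, m(b, s(0), 0)))))   [R5 at 1.3.2.2.2]
3. s(m(0, b, cons(s(b), cons(b, m(b, s(0), 0)))))  →  s(m(0, b, cons(s(b), cons(b, b))))   [R2 at 1.3.2.2]
4. s(m(0, b, cons(s(b), cons(b, b))))  →  s(0)   [R5 at 1]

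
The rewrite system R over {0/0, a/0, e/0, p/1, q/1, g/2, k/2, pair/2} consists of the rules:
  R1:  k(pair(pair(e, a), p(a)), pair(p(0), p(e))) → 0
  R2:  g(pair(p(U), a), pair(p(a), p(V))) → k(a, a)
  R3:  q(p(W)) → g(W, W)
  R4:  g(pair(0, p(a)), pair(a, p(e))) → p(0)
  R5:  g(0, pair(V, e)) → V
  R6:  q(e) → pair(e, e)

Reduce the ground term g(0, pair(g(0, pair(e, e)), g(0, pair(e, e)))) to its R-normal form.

1. g(0, pair(g(0, pair(e, e)), g(0, pair(e, e))))  →  g(0, pair(e, g(0, pair(e, e))))   [R5 at 2.1]
2. g(0, pair(e, g(0, pair(e, e))))  →  g(0, pair(e, e))   [R5 at 2.2]
3. g(0, pair(e, e))  →  e   [R5 at ε]

e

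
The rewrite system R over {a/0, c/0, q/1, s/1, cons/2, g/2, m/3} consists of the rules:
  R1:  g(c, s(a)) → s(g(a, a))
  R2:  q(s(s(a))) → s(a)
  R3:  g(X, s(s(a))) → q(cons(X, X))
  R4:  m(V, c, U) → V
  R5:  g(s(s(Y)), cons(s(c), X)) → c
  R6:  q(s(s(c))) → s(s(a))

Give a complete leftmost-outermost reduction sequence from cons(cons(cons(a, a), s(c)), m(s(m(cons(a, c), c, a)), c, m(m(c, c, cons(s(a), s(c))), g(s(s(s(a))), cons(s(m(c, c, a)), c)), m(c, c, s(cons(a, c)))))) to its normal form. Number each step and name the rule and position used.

cons(cons(cons(a, a), s(c)), s(cons(a, c)))

1. cons(cons(cons(a, a), s(c)), m(s(m(cons(a, c), c, a)), c, m(m(c, c, cons(s(a), s(c))), g(s(s(s(a))), cons(s(m(c, c, a)), c)), m(c, c, s(cons(a, c))))))  →  cons(cons(cons(a, a), s(c)), s(m(cons(a, c), c, a)))   [R4 at 2]
2. cons(cons(cons(a, a), s(c)), s(m(cons(a, c), c, a)))  →  cons(cons(cons(a, a), s(c)), s(cons(a, c)))   [R4 at 2.1]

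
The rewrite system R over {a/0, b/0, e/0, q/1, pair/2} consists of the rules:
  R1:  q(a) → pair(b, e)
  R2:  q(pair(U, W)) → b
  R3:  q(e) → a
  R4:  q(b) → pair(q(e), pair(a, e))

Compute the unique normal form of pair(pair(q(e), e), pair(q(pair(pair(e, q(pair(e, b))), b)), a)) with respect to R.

1. pair(pair(q(e), e), pair(q(pair(pair(e, q(pair(e, b))), b)), a))  →  pair(pair(a, e), pair(q(pair(pair(e, q(pair(e, b))), b)), a))   [R3 at 1.1]
2. pair(pair(a, e), pair(q(pair(pair(e, q(pair(e, b))), b)), a))  →  pair(pair(a, e), pair(b, a))   [R2 at 2.1]

pair(pair(a, e), pair(b, a))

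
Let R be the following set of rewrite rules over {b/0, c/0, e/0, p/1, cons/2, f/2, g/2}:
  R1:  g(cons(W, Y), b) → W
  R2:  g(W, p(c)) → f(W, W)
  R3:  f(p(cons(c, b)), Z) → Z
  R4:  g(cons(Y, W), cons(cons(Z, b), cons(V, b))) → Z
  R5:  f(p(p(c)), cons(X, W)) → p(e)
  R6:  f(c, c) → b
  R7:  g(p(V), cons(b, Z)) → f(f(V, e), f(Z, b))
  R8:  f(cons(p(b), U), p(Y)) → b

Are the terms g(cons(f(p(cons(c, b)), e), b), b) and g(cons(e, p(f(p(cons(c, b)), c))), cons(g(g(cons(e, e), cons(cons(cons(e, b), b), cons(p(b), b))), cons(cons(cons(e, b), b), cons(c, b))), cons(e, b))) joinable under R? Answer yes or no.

Reduce t₁ = g(cons(f(p(cons(c, b)), e), b), b):
1. g(cons(f(p(cons(c, b)), e), b), b)  →  f(p(cons(c, b)), e)   [R1 at ε]
2. f(p(cons(c, b)), e)  →  e   [R3 at ε]

Reduce t₂ = g(cons(e, p(f(p(cons(c, b)), c))), cons(g(g(cons(e, e), cons(cons(cons(e, b), b), cons(p(b), b))), cons(cons(cons(e, b), b), cons(c, b))), cons(e, b))):
1. g(cons(e, p(f(p(cons(c, b)), c))), cons(g(g(cons(e, e), cons(cons(cons(e, b), b), cons(p(b), b))), cons(cons(cons(e, b), b), cons(c, b))), cons(e, b)))  →  g(cons(e, p(c)), cons(g(g(cons(e, e), cons(cons(cons(e, b), b), cons(p(b), b))), cons(cons(cons(e, b), b), cons(c, b))), cons(e, b)))   [R3 at 1.2.1]
2. g(cons(e, p(c)), cons(g(g(cons(e, e), cons(cons(cons(e, b), b), cons(p(b), b))), cons(cons(cons(e, b), b), cons(c, b))), cons(e, b)))  →  g(cons(e, p(c)), cons(g(cons(e, b), cons(cons(cons(e, b), b), cons(c, b))), cons(e, b)))   [R4 at 2.1.1]
3. g(cons(e, p(c)), cons(g(cons(e, b), cons(cons(cons(e, b), b), cons(c, b))), cons(e, b)))  →  g(cons(e, p(c)), cons(cons(e, b), cons(e, b)))   [R4 at 2.1]
4. g(cons(e, p(c)), cons(cons(e, b), cons(e, b)))  →  e   [R4 at ε]

yes — NF(t₁) = e, NF(t₂) = e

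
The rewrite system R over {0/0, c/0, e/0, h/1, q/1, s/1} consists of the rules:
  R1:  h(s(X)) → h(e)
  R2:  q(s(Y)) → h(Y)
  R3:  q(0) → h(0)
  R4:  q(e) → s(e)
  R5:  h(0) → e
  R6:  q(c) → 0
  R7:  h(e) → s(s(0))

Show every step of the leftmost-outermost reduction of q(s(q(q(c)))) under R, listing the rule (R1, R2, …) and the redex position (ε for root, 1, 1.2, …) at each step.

1. q(s(q(q(c))))  →  h(q(q(c)))   [R2 at ε]
2. h(q(q(c)))  →  h(q(0))   [R6 at 1.1]
3. h(q(0))  →  h(h(0))   [R3 at 1]
4. h(h(0))  →  h(e)   [R5 at 1]
5. h(e)  →  s(s(0))   [R7 at ε]

s(s(0))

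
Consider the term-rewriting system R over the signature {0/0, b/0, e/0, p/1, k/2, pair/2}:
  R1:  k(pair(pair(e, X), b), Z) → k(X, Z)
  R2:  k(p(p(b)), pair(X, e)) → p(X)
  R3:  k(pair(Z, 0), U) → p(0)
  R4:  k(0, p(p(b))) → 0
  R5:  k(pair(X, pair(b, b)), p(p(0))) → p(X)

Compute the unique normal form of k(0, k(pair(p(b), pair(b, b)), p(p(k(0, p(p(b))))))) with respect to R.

1. k(0, k(pair(p(b), pair(b, b)), p(p(k(0, p(p(b)))))))  →  k(0, k(pair(p(b), pair(b, b)), p(p(0))))   [R4 at 2.2.1.1]
2. k(0, k(pair(p(b), pair(b, b)), p(p(0))))  →  k(0, p(p(b)))   [R5 at 2]
3. k(0, p(p(b)))  →  0   [R4 at ε]

0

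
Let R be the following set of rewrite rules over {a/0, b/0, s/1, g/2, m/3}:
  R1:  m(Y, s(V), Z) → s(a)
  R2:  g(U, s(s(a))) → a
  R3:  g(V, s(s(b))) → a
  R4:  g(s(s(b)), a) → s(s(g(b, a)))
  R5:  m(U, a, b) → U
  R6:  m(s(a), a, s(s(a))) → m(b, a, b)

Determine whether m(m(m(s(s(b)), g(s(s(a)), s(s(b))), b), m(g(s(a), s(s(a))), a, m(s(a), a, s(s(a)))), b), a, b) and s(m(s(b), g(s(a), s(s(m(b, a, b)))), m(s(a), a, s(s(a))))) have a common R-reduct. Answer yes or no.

Reduce t₁ = m(m(m(s(s(b)), g(s(s(a)), s(s(b))), b), m(g(s(a), s(s(a))), a, m(s(a), a, s(s(a)))), b), a, b):
1. m(m(m(s(s(b)), g(s(s(a)), s(s(b))), b), m(g(s(a), s(s(a))), a, m(s(a), a, s(s(a)))), b), a, b)  →  m(m(s(s(b)), g(s(s(a)), s(s(b))), b), m(g(s(a), s(s(a))), a, m(s(a), a, s(s(a)))), b)   [R5 at ε]
2. m(m(s(s(b)), g(s(s(a)), s(s(b))), b), m(g(s(a), s(s(a))), a, m(s(a), a, s(s(a)))), b)  →  m(m(s(s(b)), a, b), m(g(s(a), s(s(a))), a, m(s(a), a, s(s(a)))), b)   [R3 at 1.2]
3. m(m(s(s(b)), a, b), m(g(s(a), s(s(a))), a, m(s(a), a, s(s(a)))), b)  →  m(s(s(b)), m(g(s(a), s(s(a))), a, m(s(a), a, s(s(a)))), b)   [R5 at 1]
4. m(s(s(b)), m(g(s(a), s(s(a))), a, m(s(a), a, s(s(a)))), b)  →  m(s(s(b)), m(a, a, m(s(a), a, s(s(a)))), b)   [R2 at 2.1]
5. m(s(s(b)), m(a, a, m(s(a), a, s(s(a)))), b)  →  m(s(s(b)), m(a, a, m(b, a, b)), b)   [R6 at 2.3]
6. m(s(s(b)), m(a, a, m(b, a, b)), b)  →  m(s(s(b)), m(a, a, b), b)   [R5 at 2.3]
7. m(s(s(b)), m(a, a, b), b)  →  m(s(s(b)), a, b)   [R5 at 2]
8. m(s(s(b)), a, b)  →  s(s(b))   [R5 at ε]

Reduce t₂ = s(m(s(b), g(s(a), s(s(m(b, a, b)))), m(s(a), a, s(s(a))))):
1. s(m(s(b), g(s(a), s(s(m(b, a, b)))), m(s(a), a, s(s(a)))))  →  s(m(s(b), g(s(a), s(s(b))), m(s(a), a, s(s(a)))))   [R5 at 1.2.2.1.1]
2. s(m(s(b), g(s(a), s(s(b))), m(s(a), a, s(s(a)))))  →  s(m(s(b), a, m(s(a), a, s(s(a)))))   [R3 at 1.2]
3. s(m(s(b), a, m(s(a), a, s(s(a)))))  →  s(m(s(b), a, m(b, a, b)))   [R6 at 1.3]
4. s(m(s(b), a, m(b, a, b)))  →  s(m(s(b), a, b))   [R5 at 1.3]
5. s(m(s(b), a, b))  →  s(s(b))   [R5 at 1]

yes — NF(t₁) = s(s(b)), NF(t₂) = s(s(b))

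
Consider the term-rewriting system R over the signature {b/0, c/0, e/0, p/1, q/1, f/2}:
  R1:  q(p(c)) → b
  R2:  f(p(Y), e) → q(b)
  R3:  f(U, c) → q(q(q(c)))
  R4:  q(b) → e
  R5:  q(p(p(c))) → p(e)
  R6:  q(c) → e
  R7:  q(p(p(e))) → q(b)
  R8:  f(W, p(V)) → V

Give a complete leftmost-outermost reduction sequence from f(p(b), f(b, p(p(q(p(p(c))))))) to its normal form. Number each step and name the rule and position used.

1. f(p(b), f(b, p(p(q(p(p(c)))))))  →  f(p(b), p(q(p(p(c)))))   [R8 at 2]
2. f(p(b), p(q(p(p(c)))))  →  q(p(p(c)))   [R8 at ε]
3. q(p(p(c)))  →  p(e)   [R5 at ε]

p(e)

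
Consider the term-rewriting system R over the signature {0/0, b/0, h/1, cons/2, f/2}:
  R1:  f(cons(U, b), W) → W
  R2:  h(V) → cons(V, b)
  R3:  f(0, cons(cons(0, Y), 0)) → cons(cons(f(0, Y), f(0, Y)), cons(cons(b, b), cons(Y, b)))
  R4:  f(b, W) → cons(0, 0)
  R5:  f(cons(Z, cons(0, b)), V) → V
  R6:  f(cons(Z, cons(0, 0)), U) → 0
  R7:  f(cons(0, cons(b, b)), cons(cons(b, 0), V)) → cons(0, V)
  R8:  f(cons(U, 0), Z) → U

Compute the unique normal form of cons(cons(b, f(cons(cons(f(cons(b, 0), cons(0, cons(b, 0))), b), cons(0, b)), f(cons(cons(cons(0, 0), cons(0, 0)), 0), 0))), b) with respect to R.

cons(cons(b, cons(cons(0, 0), cons(0, 0))), b)

1. cons(cons(b, f(cons(cons(f(cons(b, 0), cons(0, cons(b, 0))), b), cons(0, b)), f(cons(cons(cons(0, 0), cons(0, 0)), 0), 0))), b)  →  cons(cons(b, f(cons(cons(cons(0, 0), cons(0, 0)), 0), 0)), b)   [R5 at 1.2]
2. cons(cons(b, f(cons(cons(cons(0, 0), cons(0, 0)), 0), 0)), b)  →  cons(cons(b, cons(cons(0, 0), cons(0, 0))), b)   [R8 at 1.2]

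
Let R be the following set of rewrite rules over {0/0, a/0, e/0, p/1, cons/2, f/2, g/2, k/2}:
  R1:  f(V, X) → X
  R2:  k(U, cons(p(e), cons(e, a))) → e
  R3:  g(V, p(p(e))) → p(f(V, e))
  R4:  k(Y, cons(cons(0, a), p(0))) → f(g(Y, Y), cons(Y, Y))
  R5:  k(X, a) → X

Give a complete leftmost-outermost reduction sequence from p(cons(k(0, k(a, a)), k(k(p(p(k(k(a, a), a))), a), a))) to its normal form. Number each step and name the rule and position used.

p(cons(0, p(p(a))))

1. p(cons(k(0, k(a, a)), k(k(p(p(k(k(a, a), a))), a), a)))  →  p(cons(k(0, a), k(k(p(p(k(k(a, a), a))), a), a)))   [R5 at 1.1.2]
2. p(cons(k(0, a), k(k(p(p(k(k(a, a), a))), a), a)))  →  p(cons(0, k(k(p(p(k(k(a, a), a))), a), a)))   [R5 at 1.1]
3. p(cons(0, k(k(p(p(k(k(a, a), a))), a), a)))  →  p(cons(0, k(p(p(k(k(a, a), a))), a)))   [R5 at 1.2]
4. p(cons(0, k(p(p(k(k(a, a), a))), a)))  →  p(cons(0, p(p(k(k(a, a), a)))))   [R5 at 1.2]
5. p(cons(0, p(p(k(k(a, a), a)))))  →  p(cons(0, p(p(k(a, a)))))   [R5 at 1.2.1.1]
6. p(cons(0, p(p(k(a, a)))))  →  p(cons(0, p(p(a))))   [R5 at 1.2.1.1]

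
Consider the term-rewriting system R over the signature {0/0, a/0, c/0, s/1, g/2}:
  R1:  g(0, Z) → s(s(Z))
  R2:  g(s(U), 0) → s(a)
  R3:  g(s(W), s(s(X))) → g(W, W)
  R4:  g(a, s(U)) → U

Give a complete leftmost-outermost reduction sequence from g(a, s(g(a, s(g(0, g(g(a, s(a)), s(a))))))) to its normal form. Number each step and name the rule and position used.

1. g(a, s(g(a, s(g(0, g(g(a, s(a)), s(a)))))))  →  g(a, s(g(0, g(g(a, s(a)), s(a)))))   [R4 at ε]
2. g(a, s(g(0, g(g(a, s(a)), s(a)))))  →  g(0, g(g(a, s(a)), s(a)))   [R4 at ε]
3. g(0, g(g(a, s(a)), s(a)))  →  s(s(g(g(a, s(a)), s(a))))   [R1 at ε]
4. s(s(g(g(a, s(a)), s(a))))  →  s(s(g(a, s(a))))   [R4 at 1.1.1]
5. s(s(g(a, s(a))))  →  s(s(a))   [R4 at 1.1]

s(s(a))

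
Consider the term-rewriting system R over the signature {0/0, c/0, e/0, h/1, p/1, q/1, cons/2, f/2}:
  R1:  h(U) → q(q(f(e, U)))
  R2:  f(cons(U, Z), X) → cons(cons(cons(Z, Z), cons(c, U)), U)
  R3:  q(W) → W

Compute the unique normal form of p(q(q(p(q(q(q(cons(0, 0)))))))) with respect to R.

1. p(q(q(p(q(q(q(cons(0, 0))))))))  →  p(q(p(q(q(q(cons(0, 0)))))))   [R3 at 1]
2. p(q(p(q(q(q(cons(0, 0)))))))  →  p(p(q(q(q(cons(0, 0))))))   [R3 at 1]
3. p(p(q(q(q(cons(0, 0))))))  →  p(p(q(q(cons(0, 0)))))   [R3 at 1.1]
4. p(p(q(q(cons(0, 0)))))  →  p(p(q(cons(0, 0))))   [R3 at 1.1]
5. p(p(q(cons(0, 0))))  →  p(p(cons(0, 0)))   [R3 at 1.1]

p(p(cons(0, 0)))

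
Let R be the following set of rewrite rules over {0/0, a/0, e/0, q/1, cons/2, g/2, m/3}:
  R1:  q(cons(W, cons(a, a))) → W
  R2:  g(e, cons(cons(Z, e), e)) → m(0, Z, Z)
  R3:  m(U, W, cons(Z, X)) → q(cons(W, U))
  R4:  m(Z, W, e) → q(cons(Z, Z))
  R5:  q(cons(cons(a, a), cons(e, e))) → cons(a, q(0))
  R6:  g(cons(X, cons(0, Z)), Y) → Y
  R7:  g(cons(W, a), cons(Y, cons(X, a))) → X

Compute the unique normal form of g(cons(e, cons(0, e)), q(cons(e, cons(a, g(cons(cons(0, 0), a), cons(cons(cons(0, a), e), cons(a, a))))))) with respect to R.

e

1. g(cons(e, cons(0, e)), q(cons(e, cons(a, g(cons(cons(0, 0), a), cons(cons(cons(0, a), e), cons(a, a)))))))  →  q(cons(e, cons(a, g(cons(cons(0, 0), a), cons(cons(cons(0, a), e), cons(a, a))))))   [R6 at ε]
2. q(cons(e, cons(a, g(cons(cons(0, 0), a), cons(cons(cons(0, a), e), cons(a, a))))))  →  q(cons(e, cons(a, a)))   [R7 at 1.2.2]
3. q(cons(e, cons(a, a)))  →  e   [R1 at ε]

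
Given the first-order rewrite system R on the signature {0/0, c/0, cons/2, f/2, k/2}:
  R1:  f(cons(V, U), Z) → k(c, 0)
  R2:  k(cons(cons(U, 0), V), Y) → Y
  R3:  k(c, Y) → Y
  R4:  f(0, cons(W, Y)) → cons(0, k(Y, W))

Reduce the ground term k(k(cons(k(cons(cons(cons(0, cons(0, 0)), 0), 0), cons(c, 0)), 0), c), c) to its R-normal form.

1. k(k(cons(k(cons(cons(cons(0, cons(0, 0)), 0), 0), cons(c, 0)), 0), c), c)  →  k(k(cons(cons(c, 0), 0), c), c)   [R2 at 1.1.1]
2. k(k(cons(cons(c, 0), 0), c), c)  →  k(c, c)   [R2 at 1]
3. k(c, c)  →  c   [R3 at ε]

c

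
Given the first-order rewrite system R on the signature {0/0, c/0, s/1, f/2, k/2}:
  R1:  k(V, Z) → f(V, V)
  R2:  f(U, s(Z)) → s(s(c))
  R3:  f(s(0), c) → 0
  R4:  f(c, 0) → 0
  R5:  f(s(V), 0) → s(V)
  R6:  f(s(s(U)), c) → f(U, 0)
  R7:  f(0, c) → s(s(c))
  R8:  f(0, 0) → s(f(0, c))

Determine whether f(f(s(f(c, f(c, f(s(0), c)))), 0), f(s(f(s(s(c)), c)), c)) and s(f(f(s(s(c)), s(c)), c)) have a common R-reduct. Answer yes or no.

Reduce t₁ = f(f(s(f(c, f(c, f(s(0), c)))), 0), f(s(f(s(s(c)), c)), c)):
1. f(f(s(f(c, f(c, f(s(0), c)))), 0), f(s(f(s(s(c)), c)), c))  →  f(s(f(c, f(c, f(s(0), c)))), f(s(f(s(s(c)), c)), c))   [R5 at 1]
2. f(s(f(c, f(c, f(s(0), c)))), f(s(f(s(s(c)), c)), c))  →  f(s(f(c, f(c, 0))), f(s(f(s(s(c)), c)), c))   [R3 at 1.1.2.2]
3. f(s(f(c, f(c, 0))), f(s(f(s(s(c)), c)), c))  →  f(s(f(c, 0)), f(s(f(s(s(c)), c)), c))   [R4 at 1.1.2]
4. f(s(f(c, 0)), f(s(f(s(s(c)), c)), c))  →  f(s(0), f(s(f(s(s(c)), c)), c))   [R4 at 1.1]
5. f(s(0), f(s(f(s(s(c)), c)), c))  →  f(s(0), f(s(f(c, 0)), c))   [R6 at 2.1.1]
6. f(s(0), f(s(f(c, 0)), c))  →  f(s(0), f(s(0), c))   [R4 at 2.1.1]
7. f(s(0), f(s(0), c))  →  f(s(0), 0)   [R3 at 2]
8. f(s(0), 0)  →  s(0)   [R5 at ε]

Reduce t₂ = s(f(f(s(s(c)), s(c)), c)):
1. s(f(f(s(s(c)), s(c)), c))  →  s(f(s(s(c)), c))   [R2 at 1.1]
2. s(f(s(s(c)), c))  →  s(f(c, 0))   [R6 at 1]
3. s(f(c, 0))  →  s(0)   [R4 at 1]

yes — NF(t₁) = s(0), NF(t₂) = s(0)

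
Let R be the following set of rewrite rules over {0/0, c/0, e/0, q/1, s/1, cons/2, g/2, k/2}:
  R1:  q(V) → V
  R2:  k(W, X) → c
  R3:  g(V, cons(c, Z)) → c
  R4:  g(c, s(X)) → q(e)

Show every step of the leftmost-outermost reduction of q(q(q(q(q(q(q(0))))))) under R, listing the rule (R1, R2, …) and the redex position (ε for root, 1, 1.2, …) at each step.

1. q(q(q(q(q(q(q(0)))))))  →  q(q(q(q(q(q(0))))))   [R1 at ε]
2. q(q(q(q(q(q(0))))))  →  q(q(q(q(q(0)))))   [R1 at ε]
3. q(q(q(q(q(0)))))  →  q(q(q(q(0))))   [R1 at ε]
4. q(q(q(q(0))))  →  q(q(q(0)))   [R1 at ε]
5. q(q(q(0)))  →  q(q(0))   [R1 at ε]
6. q(q(0))  →  q(0)   [R1 at ε]
7. q(0)  →  0   [R1 at ε]

0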